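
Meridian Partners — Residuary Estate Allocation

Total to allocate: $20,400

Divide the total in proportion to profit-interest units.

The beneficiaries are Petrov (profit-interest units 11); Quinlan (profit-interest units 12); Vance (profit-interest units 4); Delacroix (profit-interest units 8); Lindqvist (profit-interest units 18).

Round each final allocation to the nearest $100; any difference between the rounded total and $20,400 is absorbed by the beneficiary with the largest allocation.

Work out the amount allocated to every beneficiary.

Petrov: $4,200; Quinlan: $4,600; Vance: $1,500; Delacroix: $3,100; Lindqvist: $7,000

Sum of profit-interest units: 53.
Unrounded shares: Petrov 11/53 × $20,400 = 4,233.96; Quinlan 12/53 × $20,400 = 4,618.87; Vance 4/53 × $20,400 = 1,539.62; Delacroix 8/53 × $20,400 = 3,079.25; Lindqvist 18/53 × $20,400 = 6,928.30.
At nearest $100: Petrov $4,200; Quinlan $4,600; Vance $1,500; Delacroix $3,100; Lindqvist $6,900. Sum = $20,300.
Difference $20,400 − $20,300 = +$100 applied to largest allocation (Lindqvist): Lindqvist becomes $7,000.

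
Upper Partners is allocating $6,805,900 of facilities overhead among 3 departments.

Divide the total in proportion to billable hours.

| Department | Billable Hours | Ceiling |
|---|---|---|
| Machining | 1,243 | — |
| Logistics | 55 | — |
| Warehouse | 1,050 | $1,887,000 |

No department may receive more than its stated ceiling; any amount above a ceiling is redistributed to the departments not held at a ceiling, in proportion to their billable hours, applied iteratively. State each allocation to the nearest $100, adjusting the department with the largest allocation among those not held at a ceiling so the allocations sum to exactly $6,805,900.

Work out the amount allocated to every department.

Combined billable hours = 2,348.
Unconstrained shares: Machining 3,602,953.02; Logistics 159,422.70; Warehouse 3,043,524.28.
Cap binds for Warehouse ($1,887,000); residual $4,918,900 reallocated over remaining billable hours 1,298.
Shares after redistribution: Machining 4,710,472.03 → $4,710,500; Logistics 208,427.97 → $208,400.

Machining: $4,710,500 · Logistics: $208,400 · Warehouse: $1,887,000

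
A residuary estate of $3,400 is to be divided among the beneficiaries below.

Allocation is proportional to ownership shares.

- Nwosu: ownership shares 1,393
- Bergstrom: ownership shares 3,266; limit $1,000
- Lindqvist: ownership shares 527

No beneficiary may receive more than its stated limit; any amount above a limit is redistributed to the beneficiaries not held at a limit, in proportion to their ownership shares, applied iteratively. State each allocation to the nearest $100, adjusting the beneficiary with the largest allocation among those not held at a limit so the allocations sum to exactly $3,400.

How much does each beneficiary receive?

Nwosu: $1,700 | Bergstrom: $1,000 | Lindqvist: $700

Total ownership shares = 5,186.
Pro-rata shares before constraints: Nwosu 913.27; Bergstrom 2,141.23; Lindqvist 345.51.
Cap binds for Bergstrom ($1,000); remaining pool $2,400 reallocated over remaining ownership shares 1,920.
Redistributed shares: Nwosu 1,741.25 → $1,700; Lindqvist 658.75 → $700.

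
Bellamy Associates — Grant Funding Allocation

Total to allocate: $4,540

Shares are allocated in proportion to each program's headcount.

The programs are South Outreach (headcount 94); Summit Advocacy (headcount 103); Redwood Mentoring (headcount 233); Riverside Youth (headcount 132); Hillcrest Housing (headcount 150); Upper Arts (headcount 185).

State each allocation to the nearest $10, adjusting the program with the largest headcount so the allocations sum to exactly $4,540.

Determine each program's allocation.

Total headcount = 897.
Pro-rata amounts: South Outreach 94/897 × $4,540 = 475.76; Summit Advocacy 103/897 × $4,540 = 521.32; Redwood Mentoring 233/897 × $4,540 = 1,179.29; Riverside Youth 132/897 × $4,540 = 668.09; Hillcrest Housing 150/897 × $4,540 = 759.20; Upper Arts 185/897 × $4,540 = 936.34.
Rounded to nearest $10: South Outreach $480; Summit Advocacy $520; Redwood Mentoring $1,180; Riverside Youth $670; Hillcrest Housing $760; Upper Arts $940. Sum = $4,550.
Difference $4,540 − $4,550 = −$10 applied to largest headcount (Redwood Mentoring): Redwood Mentoring becomes $1,170.

South Outreach: $480 · Summit Advocacy: $520 · Redwood Mentoring: $1,170 · Riverside Youth: $670 · Hillcrest Housing: $760 · Upper Arts: $940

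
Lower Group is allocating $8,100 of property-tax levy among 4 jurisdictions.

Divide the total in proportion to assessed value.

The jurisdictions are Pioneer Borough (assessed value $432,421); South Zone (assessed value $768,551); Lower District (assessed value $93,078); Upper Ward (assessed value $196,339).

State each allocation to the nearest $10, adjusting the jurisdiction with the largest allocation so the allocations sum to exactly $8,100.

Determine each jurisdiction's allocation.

Sum of assessed value: 1,490,389.
Unrounded shares: Pioneer Borough 432,421/1,490,389 × $8,100 = 2,350.13; South Zone 768,551/1,490,389 × $8,100 = 4,176.94; Lower District 93,078/1,490,389 × $8,100 = 505.86; Upper Ward 196,339/1,490,389 × $8,100 = 1,067.07.
After rounding ($10): Pioneer Borough $2,350; South Zone $4,180; Lower District $510; Upper Ward $1,070. Sum = $8,110.
Difference $8,100 − $8,110 = −$10 applied to largest allocation (South Zone): South Zone becomes $4,170.

Pioneer Borough: $2,350 | South Zone: $4,170 | Lower District: $510 | Upper Ward: $1,070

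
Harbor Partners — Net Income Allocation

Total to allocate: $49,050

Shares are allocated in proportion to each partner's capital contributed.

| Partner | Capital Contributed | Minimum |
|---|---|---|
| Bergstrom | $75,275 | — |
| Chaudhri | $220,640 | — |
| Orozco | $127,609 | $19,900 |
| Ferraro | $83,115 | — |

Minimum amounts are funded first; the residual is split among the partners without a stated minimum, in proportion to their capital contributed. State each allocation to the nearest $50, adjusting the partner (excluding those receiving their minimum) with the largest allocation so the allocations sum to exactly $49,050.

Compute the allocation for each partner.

Bergstrom: $5,800 · Chaudhri: $16,950 · Orozco: $19,900 · Ferraro: $6,400

Minimums first: Orozco $19,900. Balance $29,150.
Balance split over remaining capital contributed 379,030: Bergstrom 5,789.16 → $5,800; Chaudhri 16,968.73 → $16,950; Ferraro 6,392.11 → $6,400.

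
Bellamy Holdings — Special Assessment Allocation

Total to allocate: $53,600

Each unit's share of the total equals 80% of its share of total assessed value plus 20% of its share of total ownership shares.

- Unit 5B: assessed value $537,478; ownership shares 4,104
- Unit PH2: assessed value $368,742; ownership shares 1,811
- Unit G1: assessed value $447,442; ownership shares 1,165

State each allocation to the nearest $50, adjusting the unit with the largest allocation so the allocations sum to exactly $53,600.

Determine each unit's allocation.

Totals — assessed value 1,353,662, ownership shares 7,080.
Combined weights (80% assessed value + 20% ownership shares): Unit 5B 0.4336; Unit PH2 0.2691; Unit G1 0.2973.
Unrounded shares: Unit 5B 23,239.68; Unit PH2 14,422.73; Unit G1 15,937.59.
After rounding ($50): Unit 5B $23,250; Unit PH2 $14,400; Unit G1 $15,950. Sum = $53,600.
Rounded total matches; no reconciliation needed.

Unit 5B: $23,250; Unit PH2: $14,400; Unit G1: $15,950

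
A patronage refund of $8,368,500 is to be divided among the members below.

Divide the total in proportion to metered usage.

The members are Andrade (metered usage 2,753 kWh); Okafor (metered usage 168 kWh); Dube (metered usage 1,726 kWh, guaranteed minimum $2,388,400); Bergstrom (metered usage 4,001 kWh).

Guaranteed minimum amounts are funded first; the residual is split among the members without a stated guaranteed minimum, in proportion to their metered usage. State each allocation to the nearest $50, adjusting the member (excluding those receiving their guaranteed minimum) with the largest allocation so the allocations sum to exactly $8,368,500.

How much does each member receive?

Andrade: $2,378,400 · Okafor: $145,150 · Dube: $2,388,400 · Bergstrom: $3,456,550

Guaranteed amounts: Dube $2,388,400. Balance $5,980,100.
Balance split over remaining metered usage 6,922: Andrade 2,378,389.96 → $2,378,400; Okafor 145,139.67 → $145,150; Bergstrom 3,456,570.37 → $3,456,550.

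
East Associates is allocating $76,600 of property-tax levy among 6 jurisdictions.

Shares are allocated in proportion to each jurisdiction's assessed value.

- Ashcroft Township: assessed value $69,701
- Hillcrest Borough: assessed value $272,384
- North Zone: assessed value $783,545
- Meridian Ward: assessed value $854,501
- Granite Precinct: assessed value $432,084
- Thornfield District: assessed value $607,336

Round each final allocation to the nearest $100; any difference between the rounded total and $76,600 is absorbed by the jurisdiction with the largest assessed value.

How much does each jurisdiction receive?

Ashcroft Township: $1,800; Hillcrest Borough: $6,900; North Zone: $19,900; Meridian Ward: $21,600; Granite Precinct: $11,000; Thornfield District: $15,400

Sum of assessed value: 69,701 + 272,384 + 783,545 + 854,501 + 432,084 + 607,336 = 3,019,551.
Raw shares: Ashcroft Township 1,768.18; Hillcrest Borough 6,909.84; North Zone 19,876.98; Meridian Ward 21,676.99; Granite Precinct 10,961.11; Thornfield District 15,406.91.
After rounding ($100): Ashcroft Township $1,800; Hillcrest Borough $6,900; North Zone $19,900; Meridian Ward $21,700; Granite Precinct $11,000; Thornfield District $15,400. Sum = $76,700.
Difference $76,600 − $76,700 = −$100 applied to largest assessed value (Meridian Ward): Meridian Ward becomes $21,600.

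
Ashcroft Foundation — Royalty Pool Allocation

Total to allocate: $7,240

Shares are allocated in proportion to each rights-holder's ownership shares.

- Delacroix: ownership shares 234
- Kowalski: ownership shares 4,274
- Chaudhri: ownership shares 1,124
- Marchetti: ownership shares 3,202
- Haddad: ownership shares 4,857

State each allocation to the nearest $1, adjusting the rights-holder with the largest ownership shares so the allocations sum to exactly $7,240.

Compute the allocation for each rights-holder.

Sum of ownership shares: 13,691.
Unrounded shares: Delacroix 234/13,691 × $7,240 = 123.74; Kowalski 4,274/13,691 × $7,240 = 2,260.15; Chaudhri 1,124/13,691 × $7,240 = 594.39; Marchetti 3,202/13,691 × $7,240 = 1,693.26; Haddad 4,857/13,691 × $7,240 = 2,568.45.
After rounding ($1): Delacroix $124; Kowalski $2,260; Chaudhri $594; Marchetti $1,693; Haddad $2,568. Sum = $7,239.
Difference $7,240 − $7,239 = +$1 applied to largest ownership shares (Haddad): Haddad becomes $2,569.

Delacroix: $124 | Kowalski: $2,260 | Chaudhri: $594 | Marchetti: $1,693 | Haddad: $2,569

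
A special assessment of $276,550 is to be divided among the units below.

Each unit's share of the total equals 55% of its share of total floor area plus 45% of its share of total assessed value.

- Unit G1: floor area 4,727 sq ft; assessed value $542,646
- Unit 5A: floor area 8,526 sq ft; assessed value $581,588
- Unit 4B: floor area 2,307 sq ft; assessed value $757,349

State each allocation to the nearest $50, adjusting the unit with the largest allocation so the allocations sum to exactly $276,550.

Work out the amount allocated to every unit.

Unit G1: $82,100; Unit 5A: $121,800; Unit 4B: $72,650

Floor area total 15,560; assessed value total 1,881,583.
Blended shares (55% floor area + 45% assessed value): Unit G1 0.2969; Unit 5A 0.4405; Unit 4B 0.2627.
Raw shares: Unit G1 82,097.98; Unit 5A 121,809.67; Unit 4B 72,642.35.
Rounded to nearest $50: Unit G1 $82,100; Unit 5A $121,800; Unit 4B $72,650. Sum = $276,550.
No rounding difference to absorb.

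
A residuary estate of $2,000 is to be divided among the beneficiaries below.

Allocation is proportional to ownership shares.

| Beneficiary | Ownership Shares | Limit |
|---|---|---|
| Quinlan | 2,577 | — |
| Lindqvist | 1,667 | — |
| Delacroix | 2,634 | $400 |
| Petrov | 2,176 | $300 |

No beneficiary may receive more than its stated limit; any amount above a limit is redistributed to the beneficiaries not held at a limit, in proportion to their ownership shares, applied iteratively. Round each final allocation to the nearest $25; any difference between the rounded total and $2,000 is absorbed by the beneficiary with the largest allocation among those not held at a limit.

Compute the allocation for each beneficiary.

Total ownership shares = 9,054.
Unconstrained shares: Quinlan 569.25; Lindqvist 368.24; Delacroix 581.84; Petrov 480.67.
Held at cap: Delacroix ($400), Petrov ($300); remaining pool $1,300 reallocated over remaining ownership shares 4,244.
Shares after redistribution: Quinlan 789.37 → $800; Lindqvist 510.63 → $500.

Quinlan: $800 · Lindqvist: $500 · Delacroix: $400 · Petrov: $300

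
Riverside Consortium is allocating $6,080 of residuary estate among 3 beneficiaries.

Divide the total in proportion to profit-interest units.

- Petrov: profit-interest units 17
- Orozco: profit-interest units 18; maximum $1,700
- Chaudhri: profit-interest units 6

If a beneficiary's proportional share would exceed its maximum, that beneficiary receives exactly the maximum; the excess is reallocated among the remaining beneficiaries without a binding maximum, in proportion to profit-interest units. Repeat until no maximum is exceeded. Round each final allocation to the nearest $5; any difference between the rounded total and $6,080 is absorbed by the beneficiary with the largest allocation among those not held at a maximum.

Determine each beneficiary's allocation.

Profit-interest units total: 41.
Proportional shares (ignoring caps): Petrov 2,520.98; Orozco 2,669.27; Chaudhri 889.76.
Held at cap: Orozco ($1,700); residual $4,380 reallocated over remaining profit-interest units 23.
Redistributed shares: Petrov 3,237.39 → $3,235; Chaudhri 1,142.61 → $1,145.

Petrov: $3,235; Orozco: $1,700; Chaudhri: $1,145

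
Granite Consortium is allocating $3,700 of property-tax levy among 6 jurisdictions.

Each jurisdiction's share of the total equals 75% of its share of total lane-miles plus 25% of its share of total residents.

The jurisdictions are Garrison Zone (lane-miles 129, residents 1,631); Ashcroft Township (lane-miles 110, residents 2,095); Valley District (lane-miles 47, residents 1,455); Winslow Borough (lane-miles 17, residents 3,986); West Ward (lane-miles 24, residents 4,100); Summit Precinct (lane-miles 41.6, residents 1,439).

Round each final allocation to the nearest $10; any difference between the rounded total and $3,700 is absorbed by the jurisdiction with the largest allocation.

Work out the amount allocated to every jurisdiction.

Totals — lane-miles 368.6, residents 14,706.
Composite weights (75% lane-miles + 25% residents): Garrison Zone 0.2902; Ashcroft Township 0.2594; Valley District 0.1204; Winslow Borough 0.1024; West Ward 0.1185; Summit Precinct 0.1091.
Pro-rata amounts: Garrison Zone 1,073.76; Ashcroft Township 959.91; Valley District 445.36; Winslow Borough 378.70; West Ward 438.57; Summit Precinct 403.70.
Rounded to nearest $10: Garrison Zone $1,070; Ashcroft Township $960; Valley District $450; Winslow Borough $380; West Ward $440; Summit Precinct $400. Sum = $3,700.
No rounding difference to absorb.

Garrison Zone: $1,070 · Ashcroft Township: $960 · Valley District: $450 · Winslow Borough: $380 · West Ward: $440 · Summit Precinct: $400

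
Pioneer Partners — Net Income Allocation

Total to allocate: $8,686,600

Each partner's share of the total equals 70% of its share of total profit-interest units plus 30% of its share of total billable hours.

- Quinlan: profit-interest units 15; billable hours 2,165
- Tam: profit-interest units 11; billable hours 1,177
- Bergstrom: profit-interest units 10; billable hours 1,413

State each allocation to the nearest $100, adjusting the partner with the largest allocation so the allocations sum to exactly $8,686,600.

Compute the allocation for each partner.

Quinlan: $3,720,100; Tam: $2,503,000; Bergstrom: $2,463,500

Totals — profit-interest units 36, billable hours 4,755.
Combined weights (70% profit-interest units + 30% billable hours): Quinlan 0.4283; Tam 0.2881; Bergstrom 0.2836.
Proportional shares: Quinlan 3,720,120.94; Tam 2,503,022.63; Bergstrom 2,463,456.43.
Rounded to nearest $100: Quinlan $3,720,100; Tam $2,503,000; Bergstrom $2,463,500. Sum = $8,686,600.
Rounded total matches; no reconciliation needed.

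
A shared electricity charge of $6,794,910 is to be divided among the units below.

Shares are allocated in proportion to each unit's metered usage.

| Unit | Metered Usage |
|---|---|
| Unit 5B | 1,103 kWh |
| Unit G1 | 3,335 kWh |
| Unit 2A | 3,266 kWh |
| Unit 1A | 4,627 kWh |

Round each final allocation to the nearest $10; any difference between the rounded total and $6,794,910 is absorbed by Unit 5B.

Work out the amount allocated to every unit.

Combined metered usage = 12,331.
Unrounded shares: Unit 5B 1,103/12,331 × $6,794,910 = 607,800.32; Unit G1 3,335/12,331 × $6,794,910 = 1,837,728.07; Unit 2A 3,266/12,331 × $6,794,910 = 1,799,706.11; Unit 1A 4,627/12,331 × $6,794,910 = 2,549,675.50.
At nearest $10: Unit 5B $607,800; Unit G1 $1,837,730; Unit 2A $1,799,710; Unit 1A $2,549,680. Sum = $6,794,920.
Difference $6,794,910 − $6,794,920 = −$10 applied to Unit 5B: Unit 5B becomes $607,790.

Unit 5B: $607,790 · Unit G1: $1,837,730 · Unit 2A: $1,799,710 · Unit 1A: $2,549,680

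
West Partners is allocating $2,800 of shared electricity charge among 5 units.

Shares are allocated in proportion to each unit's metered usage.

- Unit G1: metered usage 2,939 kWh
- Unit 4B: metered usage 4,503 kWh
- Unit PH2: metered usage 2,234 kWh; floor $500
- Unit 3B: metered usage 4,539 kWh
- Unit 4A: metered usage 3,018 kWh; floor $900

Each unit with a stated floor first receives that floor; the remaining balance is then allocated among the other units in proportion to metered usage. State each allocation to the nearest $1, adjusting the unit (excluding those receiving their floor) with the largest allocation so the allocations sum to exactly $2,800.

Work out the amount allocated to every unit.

Fund the minimums — Unit PH2 $500; Unit 4A $900. Balance $1,400.
Balance split over remaining metered usage 11,981: Unit G1 343.43 → $343; Unit 4B 526.18 → $526; Unit 3B 530.39 → $530.
Rounding difference +$1 applied to Unit 3B → $531.

Unit G1: $343; Unit 4B: $526; Unit PH2: $500; Unit 3B: $531; Unit 4A: $900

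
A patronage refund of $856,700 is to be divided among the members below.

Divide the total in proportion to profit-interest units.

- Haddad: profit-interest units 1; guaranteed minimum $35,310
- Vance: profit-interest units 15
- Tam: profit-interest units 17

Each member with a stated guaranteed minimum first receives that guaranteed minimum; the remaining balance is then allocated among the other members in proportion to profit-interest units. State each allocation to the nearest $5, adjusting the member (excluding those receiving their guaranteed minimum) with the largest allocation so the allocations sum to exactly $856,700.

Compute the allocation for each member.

Haddad: $35,310 · Vance: $385,025 · Tam: $436,365

Minimums first: Haddad $35,310. Residual $821,390.
Residual split over remaining profit-interest units 32: Vance 385,026.56 → $385,025; Tam 436,363.44 → $436,365.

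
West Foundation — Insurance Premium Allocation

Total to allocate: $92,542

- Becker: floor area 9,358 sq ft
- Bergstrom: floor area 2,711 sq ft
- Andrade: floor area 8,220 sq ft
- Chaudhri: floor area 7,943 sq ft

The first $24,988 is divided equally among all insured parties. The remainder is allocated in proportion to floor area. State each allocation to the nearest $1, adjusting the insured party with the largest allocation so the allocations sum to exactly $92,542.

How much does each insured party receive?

First tranche $24,988 split equally: $6,247 each.
Remainder $67,554 by floor area (total 28,232): Becker 22,391.98 → $22,392; Bergstrom 6,486.93 → $6,487; Andrade 19,668.95 → $19,669; Chaudhri 19,006.14 → $19,006.
Totals: Becker $6,247 + $22,392 = $28,639; Bergstrom $6,247 + $6,487 = $12,734; Andrade $6,247 + $19,669 = $25,916; Chaudhri $6,247 + $19,006 = $25,253.

Becker: $28,639; Bergstrom: $12,734; Andrade: $25,916; Chaudhri: $25,253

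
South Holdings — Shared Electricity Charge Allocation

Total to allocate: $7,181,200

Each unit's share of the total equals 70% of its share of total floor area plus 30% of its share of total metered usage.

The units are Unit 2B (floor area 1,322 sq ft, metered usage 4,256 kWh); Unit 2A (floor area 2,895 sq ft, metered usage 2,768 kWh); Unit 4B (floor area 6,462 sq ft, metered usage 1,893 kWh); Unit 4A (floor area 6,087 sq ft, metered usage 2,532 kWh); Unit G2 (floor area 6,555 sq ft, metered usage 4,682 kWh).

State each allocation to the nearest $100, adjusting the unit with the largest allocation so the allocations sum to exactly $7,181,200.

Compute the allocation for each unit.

Totals — floor area 23,321, metered usage 16,131.
Combined weights (70% floor area + 30% metered usage): Unit 2B 0.1188; Unit 2A 0.1384; Unit 4B 0.2292; Unit 4A 0.2298; Unit G2 0.2838.
Raw shares: Unit 2B 853,362.95; Unit 2A 993,694.60; Unit 4B 1,645,701.44; Unit 4A 1,650,211.24; Unit G2 2,038,229.77.
Rounded to nearest $100: Unit 2B $853,400; Unit 2A $993,700; Unit 4B $1,645,700; Unit 4A $1,650,200; Unit G2 $2,038,200. Sum = $7,181,200.
No rounding difference to absorb.

Unit 2B: $853,400; Unit 2A: $993,700; Unit 4B: $1,645,700; Unit 4A: $1,650,200; Unit G2: $2,038,200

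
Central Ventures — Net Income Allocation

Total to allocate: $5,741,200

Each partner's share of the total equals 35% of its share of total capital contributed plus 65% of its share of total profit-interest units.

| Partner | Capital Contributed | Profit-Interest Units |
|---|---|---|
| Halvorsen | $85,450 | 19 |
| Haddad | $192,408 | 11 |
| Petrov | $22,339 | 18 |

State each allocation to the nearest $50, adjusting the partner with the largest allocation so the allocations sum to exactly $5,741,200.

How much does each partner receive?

Halvorsen: $2,049,150 | Haddad: $2,143,100 | Petrov: $1,548,950

Totals — capital contributed 300,197, profit-interest units 48.
Combined weights (35% capital contributed + 65% profit-interest units): Halvorsen 0.3569; Haddad 0.3733; Petrov 0.2698.
Pro-rata amounts: Halvorsen 2,049,137.12; Haddad 2,143,115.46; Petrov 1,548,947.42.
Rounded to nearest $50: Halvorsen $2,049,150; Haddad $2,143,100; Petrov $1,548,950. Sum = $5,741,200.
No rounding difference to absorb.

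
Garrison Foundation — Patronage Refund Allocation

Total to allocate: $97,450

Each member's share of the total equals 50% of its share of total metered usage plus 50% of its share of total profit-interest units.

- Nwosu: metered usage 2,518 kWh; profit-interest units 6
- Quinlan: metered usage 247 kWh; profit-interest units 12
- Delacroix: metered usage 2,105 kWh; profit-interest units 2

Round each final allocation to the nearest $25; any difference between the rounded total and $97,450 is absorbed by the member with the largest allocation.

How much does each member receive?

Nwosu: $39,825; Quinlan: $31,700; Delacroix: $25,925

Totals — metered usage 4,870, profit-interest units 20.
Blended shares (50% metered usage + 50% profit-interest units): Nwosu 0.4085; Quinlan 0.3254; Delacroix 0.2661.
Unrounded shares: Nwosu 39,810.43; Quinlan 31,706.27; Delacroix 25,933.31.
Rounded to nearest $25: Nwosu $39,800; Quinlan $31,700; Delacroix $25,925. Sum = $97,425.
Difference $97,450 − $97,425 = +$25 applied to largest allocation (Nwosu): Nwosu becomes $39,825.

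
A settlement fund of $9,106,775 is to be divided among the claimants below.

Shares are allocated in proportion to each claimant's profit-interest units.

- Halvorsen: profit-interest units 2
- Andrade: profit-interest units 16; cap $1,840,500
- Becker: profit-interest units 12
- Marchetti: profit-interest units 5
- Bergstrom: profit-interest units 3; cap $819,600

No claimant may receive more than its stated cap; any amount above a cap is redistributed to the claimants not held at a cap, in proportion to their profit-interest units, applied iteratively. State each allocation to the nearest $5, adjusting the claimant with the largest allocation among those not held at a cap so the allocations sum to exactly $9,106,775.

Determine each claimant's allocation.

Halvorsen: $678,595 · Andrade: $1,840,500 · Becker: $4,071,585 · Marchetti: $1,696,495 · Bergstrom: $819,600

Total profit-interest units = 38.
Unconstrained shares: Halvorsen 479,303.95; Andrade 3,834,431.58; Becker 2,875,823.68; Marchetti 1,198,259.87; Bergstrom 718,955.92.
Cap binds for Andrade ($1,840,500); balance $7,266,275 reallocated over remaining profit-interest units 22.
Cap binds for Bergstrom ($819,600); balance $6,446,675 reallocated over remaining profit-interest units 19.
Remaining shares: Halvorsen 678,597.37 → $678,595; Becker 4,071,584.21 → $4,071,585; Marchetti 1,696,493.42 → $1,696,495.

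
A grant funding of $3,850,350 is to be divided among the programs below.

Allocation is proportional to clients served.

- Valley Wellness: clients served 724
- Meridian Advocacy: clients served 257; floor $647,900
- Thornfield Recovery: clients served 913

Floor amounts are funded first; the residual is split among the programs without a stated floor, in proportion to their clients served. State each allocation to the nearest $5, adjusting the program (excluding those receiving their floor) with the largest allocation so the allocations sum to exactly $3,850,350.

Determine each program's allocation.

Valley Wellness: $1,416,355 | Meridian Advocacy: $647,900 | Thornfield Recovery: $1,786,095

Guaranteed amounts: Meridian Advocacy $647,900. Residual $3,202,450.
Residual split over remaining clients served 1,637: Valley Wellness 1,416,355.41 → $1,416,355; Thornfield Recovery 1,786,094.59 → $1,786,095.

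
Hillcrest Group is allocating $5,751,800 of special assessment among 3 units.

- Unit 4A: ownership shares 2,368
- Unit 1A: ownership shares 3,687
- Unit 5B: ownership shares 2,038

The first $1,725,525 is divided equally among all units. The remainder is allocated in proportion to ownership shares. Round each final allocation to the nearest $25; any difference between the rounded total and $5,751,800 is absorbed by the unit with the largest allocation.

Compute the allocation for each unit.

First tranche $1,725,525 split equally: $575,175 each.
Remainder $4,026,275 by ownership shares (total 8,093): Unit 4A 1,178,082.19 → $1,178,075; Unit 1A 1,834,285.92 → $1,834,275; Unit 5B 1,013,906.89 → $1,013,900.
Rounding difference +$25 on remainder applied to Unit 1A.
Totals: Unit 4A $575,175 + $1,178,075 = $1,753,250; Unit 1A $575,175 + $1,834,300 = $2,409,475; Unit 5B $575,175 + $1,013,900 = $1,589,075.

Unit 4A: $1,753,250; Unit 1A: $2,409,475; Unit 5B: $1,589,075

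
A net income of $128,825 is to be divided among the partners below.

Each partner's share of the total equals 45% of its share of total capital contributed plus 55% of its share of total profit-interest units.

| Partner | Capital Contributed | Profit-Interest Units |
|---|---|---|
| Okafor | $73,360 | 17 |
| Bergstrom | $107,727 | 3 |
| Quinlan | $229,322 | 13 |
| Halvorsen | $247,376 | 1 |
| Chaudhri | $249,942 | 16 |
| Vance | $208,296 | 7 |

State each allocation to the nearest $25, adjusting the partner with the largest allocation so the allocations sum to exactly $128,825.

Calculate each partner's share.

Okafor: $24,950; Bergstrom: $9,325; Quinlan: $28,075; Halvorsen: $14,100; Chaudhri: $32,850; Vance: $19,525

Capital contributed total 1,116,023; profit-interest units total 57.
Composite weights (45% capital contributed + 55% profit-interest units): Okafor 0.1936; Bergstrom 0.0724; Quinlan 0.2179; Halvorsen 0.1094; Chaudhri 0.2552; Vance 0.1515.
Proportional shares: Okafor 24,942.47; Bergstrom 9,324.97; Quinlan 28,071.64; Halvorsen 14,092.87; Chaudhri 32,871.88; Vance 19,521.17.
After rounding ($25): Okafor $24,950; Bergstrom $9,325; Quinlan $28,075; Halvorsen $14,100; Chaudhri $32,875; Vance $19,525. Sum = $128,850.
Difference $128,825 − $128,850 = −$25 applied to largest allocation (Chaudhri): Chaudhri becomes $32,850.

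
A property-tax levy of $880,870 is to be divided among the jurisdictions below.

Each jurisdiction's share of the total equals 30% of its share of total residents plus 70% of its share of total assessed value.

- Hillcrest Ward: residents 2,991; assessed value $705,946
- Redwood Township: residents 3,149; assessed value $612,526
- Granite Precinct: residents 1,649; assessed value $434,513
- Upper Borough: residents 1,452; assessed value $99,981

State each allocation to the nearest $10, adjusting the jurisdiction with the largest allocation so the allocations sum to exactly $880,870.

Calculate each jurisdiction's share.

Hillcrest Ward: $320,450; Redwood Township: $293,880; Granite Precinct: $191,750; Upper Borough: $74,790

Totals — residents 9,241, assessed value 1,852,966.
Composite weights (30% residents + 70% assessed value): Hillcrest Ward 0.3638; Redwood Township 0.3336; Granite Precinct 0.2177; Upper Borough 0.0849.
Proportional shares: Hillcrest Ward 320,449.07; Redwood Township 293,880.08; Granite Precinct 191,748.07; Upper Borough 74,792.78.
At nearest $10: Hillcrest Ward $320,450; Redwood Township $293,880; Granite Precinct $191,750; Upper Borough $74,790. Sum = $880,870.
No rounding difference to absorb.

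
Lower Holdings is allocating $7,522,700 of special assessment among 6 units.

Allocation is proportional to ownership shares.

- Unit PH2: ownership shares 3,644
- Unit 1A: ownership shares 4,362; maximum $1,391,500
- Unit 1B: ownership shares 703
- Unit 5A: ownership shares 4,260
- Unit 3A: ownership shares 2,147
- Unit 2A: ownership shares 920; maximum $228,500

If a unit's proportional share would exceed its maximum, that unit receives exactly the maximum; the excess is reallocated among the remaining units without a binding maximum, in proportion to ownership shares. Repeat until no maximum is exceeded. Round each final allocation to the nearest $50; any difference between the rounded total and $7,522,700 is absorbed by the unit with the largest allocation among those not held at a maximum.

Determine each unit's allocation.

Sum of ownership shares: 16,036.
Unconstrained shares: Unit PH2 1,709,448.67; Unit 1A 2,046,271.98; Unit 1B 329,786.61; Unit 5A 1,998,422.42; Unit 3A 1,007,186.14; Unit 2A 431,584.19.
Cap binds for Unit 1A ($1,391,500), Unit 2A ($228,500); residual $5,902,700 reallocated over remaining ownership shares 10,754.
Shares after redistribution: Unit PH2 2,000,133.79 → $2,000,150; Unit 1B 385,865.55 → $385,850; Unit 5A 2,338,246.42 → $2,338,250; Unit 3A 1,178,454.24 → $1,178,450.

Unit PH2: $2,000,150 · Unit 1A: $1,391,500 · Unit 1B: $385,850 · Unit 5A: $2,338,250 · Unit 3A: $1,178,450 · Unit 2A: $228,500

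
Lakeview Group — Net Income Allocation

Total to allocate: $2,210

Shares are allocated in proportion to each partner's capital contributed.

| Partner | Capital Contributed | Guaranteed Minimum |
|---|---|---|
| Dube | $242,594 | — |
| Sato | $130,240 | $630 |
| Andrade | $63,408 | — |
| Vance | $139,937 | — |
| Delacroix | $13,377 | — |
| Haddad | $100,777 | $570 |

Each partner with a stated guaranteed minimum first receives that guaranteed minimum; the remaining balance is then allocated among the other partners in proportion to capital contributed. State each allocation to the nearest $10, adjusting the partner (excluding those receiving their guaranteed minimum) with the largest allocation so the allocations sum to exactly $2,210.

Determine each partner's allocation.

Guaranteed amounts: Sato $630; Haddad $570. Balance $1,010.
Balance split over remaining capital contributed 459,316: Dube 533.45 → $530; Andrade 139.43 → $140; Vance 307.71 → $310; Delacroix 29.41 → $30.

Dube: $530 | Sato: $630 | Andrade: $140 | Vance: $310 | Delacroix: $30 | Haddad: $570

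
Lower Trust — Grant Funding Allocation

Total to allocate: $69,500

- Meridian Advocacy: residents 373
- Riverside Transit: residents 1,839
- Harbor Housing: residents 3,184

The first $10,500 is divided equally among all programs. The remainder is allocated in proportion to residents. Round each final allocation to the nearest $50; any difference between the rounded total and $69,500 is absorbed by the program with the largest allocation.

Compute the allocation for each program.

Meridian Advocacy: $7,600 · Riverside Transit: $23,600 · Harbor Housing: $38,300

First tranche $10,500 split equally: $3,500 each.
Remainder $59,000 by residents (total 5,396): Meridian Advocacy 4,078.39 → $4,100; Riverside Transit 20,107.67 → $20,100; Harbor Housing 34,813.94 → $34,800.
Totals: Meridian Advocacy $3,500 + $4,100 = $7,600; Riverside Transit $3,500 + $20,100 = $23,600; Harbor Housing $3,500 + $34,800 = $38,300.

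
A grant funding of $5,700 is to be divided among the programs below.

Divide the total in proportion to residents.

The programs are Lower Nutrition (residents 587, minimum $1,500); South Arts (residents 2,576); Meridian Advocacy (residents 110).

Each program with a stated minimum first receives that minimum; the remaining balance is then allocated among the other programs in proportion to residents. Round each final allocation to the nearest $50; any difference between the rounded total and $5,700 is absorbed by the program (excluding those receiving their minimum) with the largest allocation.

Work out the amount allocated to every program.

Fund the minimums — Lower Nutrition $1,500. Remaining pool $4,200.
Remaining pool split over remaining residents 2,686: South Arts 4,028.00 → $4,050; Meridian Advocacy 172.00 → $150.

Lower Nutrition: $1,500; South Arts: $4,050; Meridian Advocacy: $150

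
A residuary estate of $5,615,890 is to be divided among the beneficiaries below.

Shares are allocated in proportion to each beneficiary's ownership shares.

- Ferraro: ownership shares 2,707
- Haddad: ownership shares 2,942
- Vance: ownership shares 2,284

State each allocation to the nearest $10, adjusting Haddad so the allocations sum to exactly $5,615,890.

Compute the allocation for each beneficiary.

Ownership shares total: 7,933.
Pro-rata amounts: Ferraro 2,707/7,933 × $5,615,890 = 1,916,326.01; Haddad 2,942/7,933 × $5,615,890 = 2,082,686.04; Vance 2,284/7,933 × $5,615,890 = 1,616,877.95.
At nearest $10: Ferraro $1,916,330; Haddad $2,082,690; Vance $1,616,880. Sum = $5,615,900.
Difference $5,615,890 − $5,615,900 = −$10 applied to Haddad: Haddad becomes $2,082,680.

Ferraro: $1,916,330 · Haddad: $2,082,680 · Vance: $1,616,880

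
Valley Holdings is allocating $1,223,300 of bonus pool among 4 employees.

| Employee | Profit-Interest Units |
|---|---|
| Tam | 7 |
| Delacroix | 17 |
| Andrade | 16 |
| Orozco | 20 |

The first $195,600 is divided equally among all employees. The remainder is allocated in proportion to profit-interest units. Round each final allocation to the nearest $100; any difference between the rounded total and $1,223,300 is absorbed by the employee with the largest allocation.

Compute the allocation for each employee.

First tranche $195,600 split equally: $48,900 each.
Remainder $1,027,700 by profit-interest units (total 60): Tam 119,898.33 → $119,900; Delacroix 291,181.67 → $291,200; Andrade 274,053.33 → $274,100; Orozco 342,566.67 → $342,600.
Rounding difference −$100 on remainder applied to Orozco.
Totals: Tam $48,900 + $119,900 = $168,800; Delacroix $48,900 + $291,200 = $340,100; Andrade $48,900 + $274,100 = $323,000; Orozco $48,900 + $342,500 = $391,400.

Tam: $168,800 | Delacroix: $340,100 | Andrade: $323,000 | Orozco: $391,400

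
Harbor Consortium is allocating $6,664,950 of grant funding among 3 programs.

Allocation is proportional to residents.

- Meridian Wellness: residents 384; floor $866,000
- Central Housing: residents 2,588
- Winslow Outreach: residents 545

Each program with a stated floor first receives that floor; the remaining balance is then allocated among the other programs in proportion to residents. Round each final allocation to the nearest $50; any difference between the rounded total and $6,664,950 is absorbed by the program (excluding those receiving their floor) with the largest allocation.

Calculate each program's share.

Meridian Wellness: $866,000 · Central Housing: $4,790,200 · Winslow Outreach: $1,008,750

Fund the minimums — Meridian Wellness $866,000. Residual $5,798,950.
Residual split over remaining residents 3,133: Central Housing 4,790,195.53 → $4,790,200; Winslow Outreach 1,008,754.47 → $1,008,750.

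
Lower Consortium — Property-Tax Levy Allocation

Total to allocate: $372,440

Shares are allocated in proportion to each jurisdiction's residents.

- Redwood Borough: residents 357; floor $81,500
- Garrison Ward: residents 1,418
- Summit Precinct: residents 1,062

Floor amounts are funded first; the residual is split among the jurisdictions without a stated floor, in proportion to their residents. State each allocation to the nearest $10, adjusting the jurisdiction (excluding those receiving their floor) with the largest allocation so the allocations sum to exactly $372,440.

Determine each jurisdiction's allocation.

Fund the minimums — Redwood Borough $81,500. Residual $290,940.
Residual split over remaining residents 2,480: Garrison Ward 166,351.98 → $166,350; Summit Precinct 124,588.02 → $124,590.

Redwood Borough: $81,500 · Garrison Ward: $166,350 · Summit Precinct: $124,590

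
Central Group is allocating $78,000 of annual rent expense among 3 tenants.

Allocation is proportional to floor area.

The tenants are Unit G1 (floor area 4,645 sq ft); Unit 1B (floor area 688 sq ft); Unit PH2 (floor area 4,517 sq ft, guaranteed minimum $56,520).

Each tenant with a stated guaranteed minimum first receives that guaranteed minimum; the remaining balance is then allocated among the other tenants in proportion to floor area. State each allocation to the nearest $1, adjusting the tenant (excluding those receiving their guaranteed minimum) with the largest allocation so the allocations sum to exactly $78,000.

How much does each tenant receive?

Unit G1: $18,709; Unit 1B: $2,771; Unit PH2: $56,520

Minimums first: Unit PH2 $56,520. Balance $21,480.
Balance split over remaining floor area 5,333: Unit G1 18,708.91 → $18,709; Unit 1B 2,771.09 → $2,771.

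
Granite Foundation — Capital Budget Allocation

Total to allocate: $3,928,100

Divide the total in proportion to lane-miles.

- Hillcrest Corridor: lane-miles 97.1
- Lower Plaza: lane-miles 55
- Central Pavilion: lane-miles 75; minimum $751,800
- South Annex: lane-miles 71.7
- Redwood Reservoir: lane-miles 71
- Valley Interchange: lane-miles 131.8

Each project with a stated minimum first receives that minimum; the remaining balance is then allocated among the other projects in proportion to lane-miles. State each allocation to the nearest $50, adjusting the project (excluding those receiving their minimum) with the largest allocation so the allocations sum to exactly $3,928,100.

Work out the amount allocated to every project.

Hillcrest Corridor: $722,950 · Lower Plaza: $409,500 · Central Pavilion: $751,800 · South Annex: $533,850 · Redwood Reservoir: $528,650 · Valley Interchange: $981,350

Fund the minimums — Central Pavilion $751,800. Balance $3,176,300.
Balance split over remaining lane-miles 426.6: Hillcrest Corridor 722,969.36 → $722,950; Lower Plaza 409,508.91 → $409,500; South Annex 533,850.70 → $533,850; Redwood Reservoir 528,638.77 → $528,650; Valley Interchange 981,332.26 → $981,350.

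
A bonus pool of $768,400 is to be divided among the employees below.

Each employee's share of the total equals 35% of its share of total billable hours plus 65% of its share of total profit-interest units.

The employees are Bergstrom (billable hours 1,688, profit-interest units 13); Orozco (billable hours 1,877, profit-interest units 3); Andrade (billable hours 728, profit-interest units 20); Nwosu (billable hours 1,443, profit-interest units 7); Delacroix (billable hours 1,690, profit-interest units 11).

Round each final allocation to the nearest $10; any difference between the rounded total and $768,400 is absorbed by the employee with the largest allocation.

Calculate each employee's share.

Bergstrom: $181,370; Orozco: $95,730; Andrade: $211,350; Nwosu: $117,000; Delacroix: $162,950

Totals — billable hours 7,426, profit-interest units 54.
Blended shares (35% billable hours + 65% profit-interest units): Bergstrom 0.2360; Orozco 0.1246; Andrade 0.2751; Nwosu 0.1523; Delacroix 0.2121.
Pro-rata amounts: Bergstrom 181,372.97; Orozco 95,725.21; Andrade 211,350.43; Nwosu 117,004.50; Delacroix 162,946.89.
After rounding ($10): Bergstrom $181,370; Orozco $95,730; Andrade $211,350; Nwosu $117,000; Delacroix $162,950. Sum = $768,400.
No rounding difference to absorb.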